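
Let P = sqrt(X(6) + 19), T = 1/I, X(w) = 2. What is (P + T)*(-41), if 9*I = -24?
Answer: 123/8 - 41*sqrt(21) ≈ -172.51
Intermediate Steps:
I = -8/3 (I = (1/9)*(-24) = -8/3 ≈ -2.6667)
T = -3/8 (T = 1/(-8/3) = 1*(-3/8) = -3/8 ≈ -0.37500)
P = sqrt(21) (P = sqrt(2 + 19) = sqrt(21) ≈ 4.5826)
(P + T)*(-41) = (sqrt(21) - 3/8)*(-41) = (-3/8 + sqrt(21))*(-41) = 123/8 - 41*sqrt(21)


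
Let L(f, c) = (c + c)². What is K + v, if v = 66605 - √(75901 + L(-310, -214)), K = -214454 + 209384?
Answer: 61535 - √259085 ≈ 61026.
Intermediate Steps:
L(f, c) = 4*c² (L(f, c) = (2*c)² = 4*c²)
K = -5070
v = 66605 - √259085 (v = 66605 - √(75901 + 4*(-214)²) = 66605 - √(75901 + 4*45796) = 66605 - √(75901 + 183184) = 66605 - √259085 ≈ 66096.)
K + v = -5070 + (66605 - √259085) = 61535 - √259085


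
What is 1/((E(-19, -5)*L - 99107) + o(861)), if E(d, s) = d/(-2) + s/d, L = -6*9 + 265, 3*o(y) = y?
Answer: -38/3676879 ≈ -1.0335e-5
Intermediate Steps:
o(y) = y/3
L = 211 (L = -54 + 265 = 211)
E(d, s) = -d/2 + s/d (E(d, s) = d*(-½) + s/d = -d/2 + s/d)
1/((E(-19, -5)*L - 99107) + o(861)) = 1/(((-½*(-19) - 5/(-19))*211 - 99107) + (⅓)*861) = 1/(((19/2 - 5*(-1/19))*211 - 99107) + 287) = 1/(((19/2 + 5/19)*211 - 99107) + 287) = 1/(((371/38)*211 - 99107) + 287) = 1/((78281/38 - 99107) + 287) = 1/(-3687785/38 + 287) = 1/(-3676879/38) = -38/3676879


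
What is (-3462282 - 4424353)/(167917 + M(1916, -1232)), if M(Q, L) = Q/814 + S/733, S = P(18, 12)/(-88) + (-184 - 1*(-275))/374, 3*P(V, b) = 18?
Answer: -31998456804116/681299463847 ≈ -46.967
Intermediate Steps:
P(V, b) = 6 (P(V, b) = (⅓)*18 = 6)
S = 131/748 (S = 6/(-88) + (-184 - 1*(-275))/374 = 6*(-1/88) + (-184 + 275)*(1/374) = -3/44 + 91*(1/374) = -3/44 + 91/374 = 131/748 ≈ 0.17513)
M(Q, L) = 131/548284 + Q/814 (M(Q, L) = Q/814 + (131/748)/733 = Q*(1/814) + (131/748)*(1/733) = Q/814 + 131/548284 = 131/548284 + Q/814)
(-3462282 - 4424353)/(167917 + M(1916, -1232)) = (-3462282 - 4424353)/(167917 + (131/548284 + (1/814)*1916)) = -7886635/(167917 + (131/548284 + 958/407)) = -7886635/(167917 + 47755399/20286508) = -7886635/3406497319235/20286508 = -7886635*20286508/3406497319235 = -31998456804116/681299463847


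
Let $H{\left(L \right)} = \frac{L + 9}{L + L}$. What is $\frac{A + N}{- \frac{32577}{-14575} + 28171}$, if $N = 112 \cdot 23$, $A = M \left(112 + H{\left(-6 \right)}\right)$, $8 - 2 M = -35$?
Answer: $\frac{580507675}{3284999216} \approx 0.17671$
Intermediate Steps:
$H{\left(L \right)} = \frac{9 + L}{2 L}$
$M = \frac{43}{2}$ ($M = 4 - - \frac{35}{2} = 4 + \frac{35}{2} = \frac{43}{2} \approx 21.5$)
$A = \frac{19221}{8}$ ($A = \frac{43 \left(112 + \frac{9 - 6}{2 \left(-6\right)}\right)}{2} = \frac{43 \left(112 + \frac{1}{2} \left(- \frac{1}{6}\right) 3\right)}{2} = \frac{43 \left(112 - \frac{1}{4}\right)}{2} = \frac{43}{2} \cdot \frac{447}{4} = \frac{19221}{8} \approx 2402.6$)
$N = 2576$
$\frac{A + N}{- \frac{32577}{-14575} + 28171} = \frac{\frac{19221}{8} + 2576}{- \frac{32577}{-14575} + 28171} = \frac{39829}{8 \left(\left(-32577\right) \left(- \frac{1}{14575}\right) + 28171\right)} = \frac{39829}{8 \left(\frac{32577}{14575} + 28171\right)} = \frac{39829}{8 \cdot \frac{410624902}{14575}} = \frac{39829}{8} \cdot \frac{14575}{410624902} = \frac{580507675}{3284999216}$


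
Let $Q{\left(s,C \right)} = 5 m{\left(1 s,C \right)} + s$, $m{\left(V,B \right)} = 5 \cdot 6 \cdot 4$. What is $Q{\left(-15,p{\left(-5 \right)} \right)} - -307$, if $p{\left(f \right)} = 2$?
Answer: $892$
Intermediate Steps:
$m{\left(V,B \right)} = 120$ ($m{\left(V,B \right)} = 30 \cdot 4 = 120$)
$Q{\left(s,C \right)} = 600 + s$ ($Q{\left(s,C \right)} = 5 \cdot 120 + s = 600 + s$)
$Q{\left(-15,p{\left(-5 \right)} \right)} - -307 = \left(600 - 15\right) - -307 = 585 + 307 = 892$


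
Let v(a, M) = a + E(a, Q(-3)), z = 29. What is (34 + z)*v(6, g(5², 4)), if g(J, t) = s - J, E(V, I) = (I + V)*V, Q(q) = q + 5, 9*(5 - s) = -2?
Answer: 3402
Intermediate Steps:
s = 47/9 (s = 5 - ⅑*(-2) = 5 + 2/9 = 47/9 ≈ 5.2222)
Q(q) = 5 + q
E(V, I) = V*(I + V)
g(J, t) = 47/9 - J
v(a, M) = a + a*(2 + a) (v(a, M) = a + a*((5 - 3) + a) = a + a*(2 + a))
(34 + z)*v(6, g(5², 4)) = (34 + 29)*(6*(3 + 6)) = 63*(6*9) = 63*54 = 3402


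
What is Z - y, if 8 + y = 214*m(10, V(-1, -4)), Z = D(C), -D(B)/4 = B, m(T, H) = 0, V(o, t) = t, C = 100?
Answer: -392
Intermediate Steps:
D(B) = -4*B
Z = -400 (Z = -4*100 = -400)
y = -8 (y = -8 + 214*0 = -8 + 0 = -8)
Z - y = -400 - 1*(-8) = -400 + 8 = -392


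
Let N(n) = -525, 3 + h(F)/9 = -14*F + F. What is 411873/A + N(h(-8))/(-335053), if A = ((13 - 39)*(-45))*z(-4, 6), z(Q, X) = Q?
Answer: -45998942423/522682680 ≈ -88.005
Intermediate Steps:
h(F) = -27 - 117*F (h(F) = -27 + 9*(-14*F + F) = -27 + 9*(-13*F) = -27 - 117*F)
A = -4680 (A = ((13 - 39)*(-45))*(-4) = -26*(-45)*(-4) = 1170*(-4) = -4680)
411873/A + N(h(-8))/(-335053) = 411873/(-4680) - 525/(-335053) = 411873*(-1/4680) - 525*(-1/335053) = -137291/1560 + 525/335053 = -45998942423/522682680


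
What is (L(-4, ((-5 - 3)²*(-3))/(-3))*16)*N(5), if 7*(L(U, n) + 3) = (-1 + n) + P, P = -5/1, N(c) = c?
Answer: 2960/7 ≈ 422.86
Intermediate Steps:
P = -5 (P = -5*1 = -5)
L(U, n) = -27/7 + n/7 (L(U, n) = -3 + ((-1 + n) - 5)/7 = -3 + (-6 + n)/7 = -3 + (-6/7 + n/7) = -27/7 + n/7)
(L(-4, ((-5 - 3)²*(-3))/(-3))*16)*N(5) = ((-27/7 + (((-5 - 3)²*(-3))/(-3))/7)*16)*5 = ((-27/7 + (((-8)²*(-3))*(-⅓))/7)*16)*5 = ((-27/7 + ((64*(-3))*(-⅓))/7)*16)*5 = ((-27/7 + (-192*(-⅓))/7)*16)*5 = ((-27/7 + (⅐)*64)*16)*5 = ((-27/7 + 64/7)*16)*5 = ((37/7)*16)*5 = (592/7)*5 = 2960/7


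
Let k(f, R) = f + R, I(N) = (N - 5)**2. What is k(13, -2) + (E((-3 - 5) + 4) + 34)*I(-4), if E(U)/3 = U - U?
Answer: 2765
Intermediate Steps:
E(U) = 0 (E(U) = 3*(U - U) = 3*0 = 0)
I(N) = (-5 + N)**2
k(f, R) = R + f
k(13, -2) + (E((-3 - 5) + 4) + 34)*I(-4) = (-2 + 13) + (0 + 34)*(-5 - 4)**2 = 11 + 34*(-9)**2 = 11 + 34*81 = 11 + 2754 = 2765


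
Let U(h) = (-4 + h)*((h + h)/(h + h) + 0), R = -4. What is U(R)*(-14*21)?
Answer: 2352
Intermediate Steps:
U(h) = -4 + h (U(h) = (-4 + h)*((2*h)/((2*h)) + 0) = (-4 + h)*((2*h)*(1/(2*h)) + 0) = (-4 + h)*(1 + 0) = (-4 + h)*1 = -4 + h)
U(R)*(-14*21) = (-4 - 4)*(-14*21) = -8*(-294) = 2352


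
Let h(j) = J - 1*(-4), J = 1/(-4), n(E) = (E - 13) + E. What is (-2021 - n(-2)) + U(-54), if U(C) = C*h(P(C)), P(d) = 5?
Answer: -4413/2 ≈ -2206.5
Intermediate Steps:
n(E) = -13 + 2*E (n(E) = (-13 + E) + E = -13 + 2*E)
J = -¼ ≈ -0.25000
h(j) = 15/4 (h(j) = -¼ - 1*(-4) = -¼ + 4 = 15/4)
U(C) = 15*C/4 (U(C) = C*(15/4) = 15*C/4)
(-2021 - n(-2)) + U(-54) = (-2021 - (-13 + 2*(-2))) + (15/4)*(-54) = (-2021 - (-13 - 4)) - 405/2 = (-2021 - 1*(-17)) - 405/2 = (-2021 + 17) - 405/2 = -2004 - 405/2 = -4413/2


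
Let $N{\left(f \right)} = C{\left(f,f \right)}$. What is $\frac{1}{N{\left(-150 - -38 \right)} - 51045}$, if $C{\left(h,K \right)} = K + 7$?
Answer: $- \frac{1}{51150} \approx -1.955 \cdot 10^{-5}$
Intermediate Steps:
$C{\left(h,K \right)} = 7 + K$
$N{\left(f \right)} = 7 + f$
$\frac{1}{N{\left(-150 - -38 \right)} - 51045} = \frac{1}{\left(7 - 112\right) - 51045} = \frac{1}{-105 - 51045} = \frac{1}{-51150} = - \frac{1}{51150}$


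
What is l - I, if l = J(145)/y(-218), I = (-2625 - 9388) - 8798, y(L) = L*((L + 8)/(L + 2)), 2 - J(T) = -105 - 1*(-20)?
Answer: 79392399/3815 ≈ 20811.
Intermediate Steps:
J(T) = 87 (J(T) = 2 - (-105 - 1*(-20)) = 2 - (-105 + 20) = 2 - 1*(-85) = 2 + 85 = 87)
y(L) = L*(8 + L)/(2 + L) (y(L) = L*((8 + L)/(2 + L)) = L*(8 + L)/(2 + L))
I = -20811 (I = -12013 - 8798 = -20811)
l = -1566/3815 (l = 87/((-218*(8 - 218)/(2 - 218))) = 87/((-218*(-210)/(-216))) = 87/((-218*(-1/216)*(-210))) = 87/(-3815/18) = 87*(-18/3815) = -1566/3815 ≈ -0.41048)
l - I = -1566/3815 - 1*(-20811) = -1566/3815 + 20811 = 79392399/3815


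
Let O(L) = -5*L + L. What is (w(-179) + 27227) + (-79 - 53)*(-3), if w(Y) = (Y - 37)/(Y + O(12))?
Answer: 6270637/227 ≈ 27624.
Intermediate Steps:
O(L) = -4*L
w(Y) = (-37 + Y)/(-48 + Y) (w(Y) = (Y - 37)/(Y - 4*12) = (-37 + Y)/(Y - 48) = (-37 + Y)/(-48 + Y))
(w(-179) + 27227) + (-79 - 53)*(-3) = ((-37 - 179)/(-48 - 179) + 27227) + (-79 - 53)*(-3) = (-216/(-227) + 27227) - 132*(-3) = (-1/227*(-216) + 27227) + 396 = (216/227 + 27227) + 396 = 6180745/227 + 396 = 6270637/227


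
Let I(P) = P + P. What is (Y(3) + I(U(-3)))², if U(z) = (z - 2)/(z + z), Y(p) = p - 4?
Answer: 4/9 ≈ 0.44444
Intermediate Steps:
Y(p) = -4 + p
U(z) = (-2 + z)/(2*z) (U(z) = (-2 + z)/((2*z)) = (-2 + z)*(1/(2*z)) = (-2 + z)/(2*z))
I(P) = 2*P
(Y(3) + I(U(-3)))² = ((-4 + 3) + 2*((½)*(-2 - 3)/(-3)))² = (-1 + 2*((½)*(-⅓)*(-5)))² = (-1 + 2*(⅚))² = (-1 + 5/3)² = (⅔)² = 4/9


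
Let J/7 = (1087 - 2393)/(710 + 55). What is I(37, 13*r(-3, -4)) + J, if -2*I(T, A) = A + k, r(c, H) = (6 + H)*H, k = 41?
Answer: 29911/1530 ≈ 19.550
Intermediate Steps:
r(c, H) = H*(6 + H)
I(T, A) = -41/2 - A/2 (I(T, A) = -(A + 41)/2 = -(41 + A)/2 = -41/2 - A/2)
J = -9142/765 (J = 7*((1087 - 2393)/(710 + 55)) = 7*(-1306/765) = -9142/765 ≈ -11.950)
I(37, 13*r(-3, -4)) + J = (-41/2 - 13*(-4*(6 - 4))/2) - 9142/765 = (-41/2 - 13*(-4*2)/2) - 9142/765 = (-41/2 - 13*(-8)/2) - 9142/765 = (-41/2 - ½*(-104)) - 9142/765 = (-41/2 + 52) - 9142/765 = 63/2 - 9142/765 = 29911/1530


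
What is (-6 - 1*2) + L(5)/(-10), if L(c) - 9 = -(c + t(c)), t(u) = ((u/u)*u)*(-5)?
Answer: -109/10 ≈ -10.900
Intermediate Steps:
t(u) = -5*u (t(u) = (1*u)*(-5) = u*(-5) = -5*u)
L(c) = 9 + 4*c (L(c) = 9 - (c - 5*c) = 9 - (-4)*c = 9 + 4*c)
(-6 - 1*2) + L(5)/(-10) = (-6 - 1*2) + (9 + 4*5)/(-10) = (-6 - 2) + (9 + 20)*(-⅒) = -8 + 29*(-⅒) = -8 - 29/10 = -109/10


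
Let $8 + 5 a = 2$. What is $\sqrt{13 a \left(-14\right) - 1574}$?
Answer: $\frac{i \sqrt{33890}}{5} \approx 36.818 i$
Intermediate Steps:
$a = - \frac{6}{5}$ ($a = - \frac{8}{5} + \frac{1}{5} \cdot 2 = - \frac{8}{5} + \frac{2}{5} = - \frac{6}{5} \approx -1.2$)
$\sqrt{13 a \left(-14\right) - 1574} = \sqrt{13 \left(- \frac{6}{5}\right) \left(-14\right) - 1574} = \sqrt{\left(- \frac{78}{5}\right) \left(-14\right) - 1574} = \sqrt{\frac{1092}{5} - 1574} = \sqrt{- \frac{6778}{5}} = \frac{i \sqrt{33890}}{5}$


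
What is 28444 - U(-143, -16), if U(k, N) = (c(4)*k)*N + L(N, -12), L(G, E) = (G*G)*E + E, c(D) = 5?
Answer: 20088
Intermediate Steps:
L(G, E) = E + E*G² (L(G, E) = G²*E + E = E*G² + E = E + E*G²)
U(k, N) = -12 - 12*N² + 5*N*k (U(k, N) = (5*k)*N - 12*(1 + N²) = 5*N*k + (-12 - 12*N²) = -12 - 12*N² + 5*N*k)
28444 - U(-143, -16) = 28444 - (-12 - 12*(-16)² + 5*(-16)*(-143)) = 28444 - (-12 - 12*256 + 11440) = 28444 - (-12 - 3072 + 11440) = 28444 - 1*8356 = 28444 - 8356 = 20088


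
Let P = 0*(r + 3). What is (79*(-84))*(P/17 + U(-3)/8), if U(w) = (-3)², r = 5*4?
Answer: -14931/2 ≈ -7465.5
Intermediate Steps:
r = 20
U(w) = 9
P = 0 (P = 0*(20 + 3) = 0*23 = 0)
(79*(-84))*(P/17 + U(-3)/8) = (79*(-84))*(0/17 + 9/8) = -6636*(0*(1/17) + 9*(⅛)) = -6636*(0 + 9/8) = -6636*9/8 = -14931/2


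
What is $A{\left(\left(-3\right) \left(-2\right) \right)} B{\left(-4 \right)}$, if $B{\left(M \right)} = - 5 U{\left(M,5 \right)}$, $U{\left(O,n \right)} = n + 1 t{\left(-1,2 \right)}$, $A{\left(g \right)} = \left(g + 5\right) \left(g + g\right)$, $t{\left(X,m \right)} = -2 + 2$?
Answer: $-3300$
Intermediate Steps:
$t{\left(X,m \right)} = 0$
$A{\left(g \right)} = 2 g \left(5 + g\right)$ ($A{\left(g \right)} = \left(5 + g\right) 2 g = 2 g \left(5 + g\right)$)
$U{\left(O,n \right)} = n$ ($U{\left(O,n \right)} = n + 1 \cdot 0 = n + 0 = n$)
$B{\left(M \right)} = -25$ ($B{\left(M \right)} = \left(-5\right) 5 = -25$)
$A{\left(\left(-3\right) \left(-2\right) \right)} B{\left(-4 \right)} = 2 \left(\left(-3\right) \left(-2\right)\right) \left(5 - -6\right) \left(-25\right) = 2 \cdot 6 \left(5 + 6\right) \left(-25\right) = 2 \cdot 6 \cdot 11 \left(-25\right) = 132 \left(-25\right) = -3300$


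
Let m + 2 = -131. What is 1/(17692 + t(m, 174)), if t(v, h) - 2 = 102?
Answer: 1/17796 ≈ 5.6192e-5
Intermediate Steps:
m = -133 (m = -2 - 131 = -133)
t(v, h) = 104 (t(v, h) = 2 + 102 = 104)
1/(17692 + t(m, 174)) = 1/(17692 + 104) = 1/17796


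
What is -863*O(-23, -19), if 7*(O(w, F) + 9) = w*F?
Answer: -322762/7 ≈ -46109.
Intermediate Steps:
O(w, F) = -9 + F*w/7 (O(w, F) = -9 + (w*F)/7 = -9 + (F*w)/7 = -9 + F*w/7)
-863*O(-23, -19) = -863*(-9 + (⅐)*(-19)*(-23)) = -863*(-9 + 437/7) = -863*374/7 = -322762/7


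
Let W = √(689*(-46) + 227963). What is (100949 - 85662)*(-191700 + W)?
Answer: -2930517900 + 15287*√196269 ≈ -2.9237e+9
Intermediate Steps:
W = √196269 (W = √(-31694 + 227963) = √196269 ≈ 443.02)
(100949 - 85662)*(-191700 + W) = (100949 - 85662)*(-191700 + √196269) = 15287*(-191700 + √196269) = -2930517900 + 15287*√196269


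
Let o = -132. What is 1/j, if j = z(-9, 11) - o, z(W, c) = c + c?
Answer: 1/154 ≈ 0.0064935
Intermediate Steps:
z(W, c) = 2*c
j = 154 (j = 2*11 - 1*(-132) = 22 + 132 = 154)
1/j = 1/154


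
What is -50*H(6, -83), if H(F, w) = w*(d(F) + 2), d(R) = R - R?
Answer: 8300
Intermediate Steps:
d(R) = 0
H(F, w) = 2*w (H(F, w) = w*(0 + 2) = w*2 = 2*w)
-50*H(6, -83) = -100*(-83) = -50*(-166) = 8300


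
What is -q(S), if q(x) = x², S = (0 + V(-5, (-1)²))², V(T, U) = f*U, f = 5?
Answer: -625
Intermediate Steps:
V(T, U) = 5*U
S = 25 (S = (0 + 5*(-1)²)² = (0 + 5*1)² = (0 + 5)² = 5² = 25)
-q(S) = -1*25² = -1*625 = -625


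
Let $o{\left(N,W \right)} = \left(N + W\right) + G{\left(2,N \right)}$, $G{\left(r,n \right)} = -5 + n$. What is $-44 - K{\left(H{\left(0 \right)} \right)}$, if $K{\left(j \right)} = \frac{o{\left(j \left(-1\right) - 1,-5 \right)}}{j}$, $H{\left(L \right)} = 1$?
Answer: $-30$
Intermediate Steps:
$o{\left(N,W \right)} = -5 + W + 2 N$ ($o{\left(N,W \right)} = \left(N + W\right) + \left(-5 + N\right) = -5 + W + 2 N$)
$K{\left(j \right)} = \frac{-12 - 2 j}{j}$ ($K{\left(j \right)} = \frac{-5 - 5 + 2 \left(j \left(-1\right) - 1\right)}{j} = \frac{-5 - 5 + 2 \left(- j - 1\right)}{j} = \frac{-5 - 5 + 2 \left(-1 - j\right)}{j} = \frac{-5 - 5 - \left(2 + 2 j\right)}{j} = \frac{-12 - 2 j}{j}$)
$-44 - K{\left(H{\left(0 \right)} \right)} = -44 - \left(-2 - \frac{12}{1}\right) = -44 - \left(-2 - 12\right) = -44 - -14 = -44 + 14 = -30$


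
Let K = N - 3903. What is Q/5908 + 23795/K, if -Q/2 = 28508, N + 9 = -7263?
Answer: -38886733/3301095 ≈ -11.780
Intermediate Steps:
N = -7272 (N = -9 - 7263 = -7272)
K = -11175 (K = -7272 - 3903 = -11175)
Q = -57016 (Q = -2*28508 = -57016)
Q/5908 + 23795/K = -57016/5908 + 23795/(-11175) = -57016*1/5908 + 23795*(-1/11175) = -14254/1477 - 4759/2235 = -38886733/3301095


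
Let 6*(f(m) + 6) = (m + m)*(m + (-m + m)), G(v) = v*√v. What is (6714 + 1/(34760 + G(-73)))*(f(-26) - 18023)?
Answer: -433422436084947478/3625939851 - 3899003*I*√73/3625939851 ≈ -1.1953e+8 - 0.0091874*I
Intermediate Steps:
G(v) = v^(3/2)
f(m) = -6 + m²/3 (f(m) = -6 + ((m + m)*(m + (-m + m)))/6 = -6 + ((2*m)*(m + 0))/6 = -6 + ((2*m)*m)/6 = -6 + (2*m²)/6 = -6 + m²/3)
(6714 + 1/(34760 + G(-73)))*(f(-26) - 18023) = (6714 + 1/(34760 + (-73)^(3/2)))*((-6 + (⅓)*(-26)²) - 18023) = (6714 + 1/(34760 - 73*I*√73))*((-6 + (⅓)*676) - 18023) = (6714 + 1/(34760 - 73*I*√73))*((-6 + 676/3) - 18023) = (6714 + 1/(34760 - 73*I*√73))*(658/3 - 18023) = (6714 + 1/(34760 - 73*I*√73))*(-53411/3) = -119533818 - 53411/(3*(34760 - 73*I*√73))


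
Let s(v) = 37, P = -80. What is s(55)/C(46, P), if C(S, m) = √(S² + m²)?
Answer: 37*√2129/4258 ≈ 0.40094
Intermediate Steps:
s(55)/C(46, P) = 37/(√(46² + (-80)²)) = 37/(√(2116 + 6400)) = 37/(√8516) = 37/((2*√2129)) = 37*(√2129/4258) = 37*√2129/4258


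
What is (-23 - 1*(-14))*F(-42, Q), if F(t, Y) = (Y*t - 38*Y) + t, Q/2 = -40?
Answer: -57222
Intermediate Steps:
Q = -80 (Q = 2*(-40) = -80)
F(t, Y) = t - 38*Y + Y*t (F(t, Y) = (-38*Y + Y*t) + t = t - 38*Y + Y*t)
(-23 - 1*(-14))*F(-42, Q) = (-23 - 1*(-14))*(-42 - 38*(-80) - 80*(-42)) = (-23 + 14)*(-42 + 3040 + 3360) = -9*6358 = -57222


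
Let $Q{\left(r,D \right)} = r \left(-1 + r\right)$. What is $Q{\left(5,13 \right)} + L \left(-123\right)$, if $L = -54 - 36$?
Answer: $11090$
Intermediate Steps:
$L = -90$
$Q{\left(5,13 \right)} + L \left(-123\right) = 5 \left(-1 + 5\right) - -11070 = 5 \cdot 4 + 11070 = 20 + 11070 = 11090$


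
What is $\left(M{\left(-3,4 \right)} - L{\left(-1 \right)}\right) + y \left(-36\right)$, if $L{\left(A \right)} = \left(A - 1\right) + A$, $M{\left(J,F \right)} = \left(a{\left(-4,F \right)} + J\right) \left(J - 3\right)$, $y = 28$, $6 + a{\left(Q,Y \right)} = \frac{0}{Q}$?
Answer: $-951$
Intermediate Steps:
$a{\left(Q,Y \right)} = -6$ ($a{\left(Q,Y \right)} = -6 + \frac{0}{Q} = -6 + 0 = -6$)
$M{\left(J,F \right)} = \left(-6 + J\right) \left(-3 + J\right)$ ($M{\left(J,F \right)} = \left(-6 + J\right) \left(J - 3\right) = \left(-6 + J\right) \left(-3 + J\right)$)
$L{\left(A \right)} = -1 + 2 A$ ($L{\left(A \right)} = \left(-1 + A\right) + A = -1 + 2 A$)
$\left(M{\left(-3,4 \right)} - L{\left(-1 \right)}\right) + y \left(-36\right) = \left(\left(18 + \left(-3\right)^{2} - -27\right) - \left(-1 + 2 \left(-1\right)\right)\right) + 28 \left(-36\right) = \left(\left(18 + 9 + 27\right) - \left(-1 - 2\right)\right) - 1008 = \left(54 - -3\right) - 1008 = \left(54 + 3\right) - 1008 = 57 - 1008 = -951$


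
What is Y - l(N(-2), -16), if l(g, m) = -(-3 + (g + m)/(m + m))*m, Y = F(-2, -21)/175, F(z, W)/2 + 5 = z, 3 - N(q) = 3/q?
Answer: 4217/100 ≈ 42.170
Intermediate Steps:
N(q) = 3 - 3/q
F(z, W) = -10 + 2*z
Y = -2/25 (Y = (-10 + 2*(-2))/175 = (-10 - 4)*(1/175) = -14*1/175 = -2/25 ≈ -0.080000)
l(g, m) = -m*(-3 + (g + m)/(2*m)) (l(g, m) = -(-3 + (g + m)/((2*m)))*m = -(-3 + (g + m)*(1/(2*m)))*m = -(-3 + (g + m)/(2*m))*m = -m*(-3 + (g + m)/(2*m)))
Y - l(N(-2), -16) = -2/25 - (-(3 - 3/(-2))/2 + (5/2)*(-16)) = -2/25 - (-(3 - 3*(-½))/2 - 40) = -2/25 - (-(3 + 3/2)/2 - 40) = -2/25 - (-½*9/2 - 40) = -2/25 - (-9/4 - 40) = -2/25 - 1*(-169/4) = -2/25 + 169/4 = 4217/100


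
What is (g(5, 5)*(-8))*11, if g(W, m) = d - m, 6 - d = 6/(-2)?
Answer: -352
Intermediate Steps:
d = 9 (d = 6 - 6/(-2) = 6 - 6*(-1)/2 = 6 - 1*(-3) = 6 + 3 = 9)
g(W, m) = 9 - m
(g(5, 5)*(-8))*11 = ((9 - 1*5)*(-8))*11 = ((9 - 5)*(-8))*11 = (4*(-8))*11 = -32*11 = -352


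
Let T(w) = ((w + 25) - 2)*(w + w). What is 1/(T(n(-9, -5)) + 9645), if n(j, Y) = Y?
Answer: 1/9465 ≈ 0.00010565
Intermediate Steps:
T(w) = 2*w*(23 + w) (T(w) = ((25 + w) - 2)*(2*w) = (23 + w)*(2*w) = 2*w*(23 + w))
1/(T(n(-9, -5)) + 9645) = 1/(2*(-5)*(23 - 5) + 9645) = 1/(2*(-5)*18 + 9645) = 1/(-180 + 9645) = 1/9465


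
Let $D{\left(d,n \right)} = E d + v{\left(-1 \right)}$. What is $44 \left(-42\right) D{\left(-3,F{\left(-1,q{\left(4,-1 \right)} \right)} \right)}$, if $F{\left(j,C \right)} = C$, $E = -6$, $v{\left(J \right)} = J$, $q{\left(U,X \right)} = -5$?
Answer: $-31416$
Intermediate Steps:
$D{\left(d,n \right)} = -1 - 6 d$ ($D{\left(d,n \right)} = - 6 d - 1 = -1 - 6 d$)
$44 \left(-42\right) D{\left(-3,F{\left(-1,q{\left(4,-1 \right)} \right)} \right)} = 44 \left(-42\right) \left(-1 - -18\right) = - 1848 \left(-1 + 18\right) = \left(-1848\right) 17 = -31416$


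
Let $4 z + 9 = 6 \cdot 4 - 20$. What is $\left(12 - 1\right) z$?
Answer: $- \frac{55}{4} \approx -13.75$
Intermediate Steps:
$z = - \frac{5}{4}$ ($z = - \frac{9}{4} + \frac{6 \cdot 4 - 20}{4} = - \frac{9}{4} + \frac{24 - 20}{4} = - \frac{9}{4} + \frac{1}{4} \cdot 4 = - \frac{9}{4} + 1 = - \frac{5}{4} \approx -1.25$)
$\left(12 - 1\right) z = \left(12 - 1\right) \left(- \frac{5}{4}\right) = 11 \left(- \frac{5}{4}\right) = - \frac{55}{4}$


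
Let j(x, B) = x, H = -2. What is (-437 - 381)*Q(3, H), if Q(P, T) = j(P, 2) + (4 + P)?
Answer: -8180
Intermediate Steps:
Q(P, T) = 4 + 2*P (Q(P, T) = P + (4 + P) = 4 + 2*P)
(-437 - 381)*Q(3, H) = (-437 - 381)*(4 + 2*3) = -818*(4 + 6) = -818*10 = -8180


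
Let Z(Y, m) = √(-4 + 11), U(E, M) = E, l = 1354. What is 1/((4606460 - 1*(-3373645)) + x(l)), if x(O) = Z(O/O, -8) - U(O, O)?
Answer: 7978751/63660467519994 - √7/63660467519994 ≈ 1.2533e-7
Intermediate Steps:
Z(Y, m) = √7
x(O) = √7 - O
1/((4606460 - 1*(-3373645)) + x(l)) = 1/((4606460 - 1*(-3373645)) + (√7 - 1*1354)) = 1/((4606460 + 3373645) + (√7 - 1354)) = 1/(7980105 + (-1354 + √7)) = 1/(7978751 + √7)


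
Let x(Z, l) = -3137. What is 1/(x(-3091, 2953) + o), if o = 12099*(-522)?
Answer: -1/6318815 ≈ -1.5826e-7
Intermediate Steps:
o = -6315678
1/(x(-3091, 2953) + o) = 1/(-3137 - 6315678) = 1/(-6318815) = -1/6318815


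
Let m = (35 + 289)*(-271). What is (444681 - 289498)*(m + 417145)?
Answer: 51108124403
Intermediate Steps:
m = -87804 (m = 324*(-271) = -87804)
(444681 - 289498)*(m + 417145) = (444681 - 289498)*(-87804 + 417145) = 155183*329341 = 51108124403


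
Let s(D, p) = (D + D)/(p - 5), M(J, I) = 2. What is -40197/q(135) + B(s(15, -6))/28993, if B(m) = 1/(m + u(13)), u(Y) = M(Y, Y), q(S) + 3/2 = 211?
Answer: -18646910545/97184536 ≈ -191.87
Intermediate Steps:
q(S) = 419/2 (q(S) = -3/2 + 211 = 419/2)
u(Y) = 2
s(D, p) = 2*D/(-5 + p) (s(D, p) = (2*D)/(-5 + p) = 2*D/(-5 + p))
B(m) = 1/(2 + m) (B(m) = 1/(m + 2) = 1/(2 + m))
-40197/q(135) + B(s(15, -6))/28993 = -40197/419/2 + 1/((2 + 2*15/(-5 - 6))*28993) = -40197*2/419 + (1/28993)/(2 + 2*15/(-11)) = -80394/419 + (1/28993)/(2 + 2*15*(-1/11)) = -80394/419 + (1/28993)/(2 - 30/11) = -80394/419 + (1/28993)/(-8/11) = -80394/419 - 11/8*1/28993 = -80394/419 - 11/231944 = -18646910545/97184536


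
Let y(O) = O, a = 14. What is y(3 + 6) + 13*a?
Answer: 191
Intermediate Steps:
y(3 + 6) + 13*a = (3 + 6) + 13*14 = 9 + 182 = 191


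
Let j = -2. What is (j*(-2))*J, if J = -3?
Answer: -12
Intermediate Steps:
(j*(-2))*J = -2*(-2)*(-3) = 4*(-3) = -12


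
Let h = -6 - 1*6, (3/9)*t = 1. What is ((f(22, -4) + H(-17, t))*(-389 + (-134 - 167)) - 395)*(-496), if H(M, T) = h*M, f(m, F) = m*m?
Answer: 235657040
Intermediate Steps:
t = 3 (t = 3*1 = 3)
f(m, F) = m**2
h = -12 (h = -6 - 6 = -12)
H(M, T) = -12*M
((f(22, -4) + H(-17, t))*(-389 + (-134 - 167)) - 395)*(-496) = ((22**2 - 12*(-17))*(-389 + (-134 - 167)) - 395)*(-496) = ((484 + 204)*(-389 - 301) - 395)*(-496) = (688*(-690) - 395)*(-496) = (-474720 - 395)*(-496) = -475115*(-496) = 235657040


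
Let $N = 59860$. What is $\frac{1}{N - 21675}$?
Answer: $\frac{1}{38185} \approx 2.6188 \cdot 10^{-5}$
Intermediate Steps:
$\frac{1}{N - 21675} = \frac{1}{59860 - 21675} = \frac{1}{38185}$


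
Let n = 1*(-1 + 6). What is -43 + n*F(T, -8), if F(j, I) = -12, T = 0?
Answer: -103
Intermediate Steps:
n = 5 (n = 1*5 = 5)
-43 + n*F(T, -8) = -43 + 5*(-12) = -43 - 60 = -103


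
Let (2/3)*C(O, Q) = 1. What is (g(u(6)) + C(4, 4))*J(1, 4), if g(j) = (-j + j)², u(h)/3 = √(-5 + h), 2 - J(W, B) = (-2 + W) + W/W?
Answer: 3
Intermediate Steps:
C(O, Q) = 3/2 (C(O, Q) = (3/2)*1 = 3/2)
J(W, B) = 3 - W (J(W, B) = 2 - ((-2 + W) + W/W) = 2 - ((-2 + W) + 1) = 2 - (-1 + W) = 2 + (1 - W) = 3 - W)
u(h) = 3*√(-5 + h)
g(j) = 0 (g(j) = 0² = 0)
(g(u(6)) + C(4, 4))*J(1, 4) = (0 + 3/2)*(3 - 1*1) = 3*(3 - 1)/2 = (3/2)*2 = 3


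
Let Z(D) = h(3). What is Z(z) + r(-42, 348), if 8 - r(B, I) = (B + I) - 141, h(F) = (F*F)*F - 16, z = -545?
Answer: -146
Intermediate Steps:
h(F) = -16 + F³ (h(F) = F²*F - 16 = F³ - 16 = -16 + F³)
Z(D) = 11 (Z(D) = -16 + 3³ = -16 + 27 = 11)
r(B, I) = 149 - B - I (r(B, I) = 8 - ((B + I) - 141) = 8 - (-141 + B + I) = 8 + (141 - B - I) = 149 - B - I)
Z(z) + r(-42, 348) = 11 + (149 - 1*(-42) - 1*348) = 11 + (149 + 42 - 348) = 11 - 157 = -146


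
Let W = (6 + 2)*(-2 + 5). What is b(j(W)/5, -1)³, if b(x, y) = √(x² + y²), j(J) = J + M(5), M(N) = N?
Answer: 866*√866/125 ≈ 203.88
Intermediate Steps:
W = 24 (W = 8*3 = 24)
j(J) = 5 + J (j(J) = J + 5 = 5 + J)
b(j(W)/5, -1)³ = (√(((5 + 24)/5)² + (-1)²))³ = (√((29*(⅕))² + 1))³ = (√((29/5)² + 1))³ = (√(841/25 + 1))³ = (√(866/25))³ = (√866/5)³ = 866*√866/125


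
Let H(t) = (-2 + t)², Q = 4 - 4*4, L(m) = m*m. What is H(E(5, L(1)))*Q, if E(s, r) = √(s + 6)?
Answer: -180 + 48*√11 ≈ -20.802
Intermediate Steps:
L(m) = m²
Q = -12 (Q = 4 - 16 = -12)
E(s, r) = √(6 + s)
H(E(5, L(1)))*Q = (-2 + √(6 + 5))²*(-12) = (-2 + √11)²*(-12) = -12*(-2 + √11)²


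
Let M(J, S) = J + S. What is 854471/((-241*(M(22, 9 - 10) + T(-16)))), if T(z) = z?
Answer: -854471/1205 ≈ -709.10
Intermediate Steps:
854471/((-241*(M(22, 9 - 10) + T(-16)))) = 854471/((-241*((22 + (9 - 10)) - 16))) = 854471/((-241*((22 - 1) - 16))) = 854471/((-241*(21 - 16))) = 854471/((-241*5)) = 854471/(-1205) = 854471*(-1/1205) = -854471/1205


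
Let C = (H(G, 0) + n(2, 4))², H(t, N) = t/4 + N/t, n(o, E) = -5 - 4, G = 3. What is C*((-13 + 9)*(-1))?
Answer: 1089/4 ≈ 272.25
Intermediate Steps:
n(o, E) = -9
H(t, N) = t/4 + N/t (H(t, N) = t*(¼) + N/t = t/4 + N/t)
C = 1089/16 (C = (((¼)*3 + 0/3) - 9)² = ((¾ + 0*(⅓)) - 9)² = ((¾ + 0) - 9)² = (¾ - 9)² = (-33/4)² = 1089/16 ≈ 68.063)
C*((-13 + 9)*(-1)) = 1089*((-13 + 9)*(-1))/16 = 1089*(-4*(-1))/16 = (1089/16)*4 = 1089/4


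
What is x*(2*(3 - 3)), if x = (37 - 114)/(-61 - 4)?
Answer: 0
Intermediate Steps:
x = 77/65 (x = -77/(-65) = -77*(-1/65) = 77/65 ≈ 1.1846)
x*(2*(3 - 3)) = 77*(2*(3 - 3))/65 = 77*(2*0)/65 = (77/65)*0 = 0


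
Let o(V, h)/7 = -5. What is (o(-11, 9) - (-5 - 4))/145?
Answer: -26/145 ≈ -0.17931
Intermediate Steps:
o(V, h) = -35 (o(V, h) = 7*(-5) = -35)
(o(-11, 9) - (-5 - 4))/145 = (-35 - (-5 - 4))/145 = (-35 - 1*(-9))/145 = (-35 + 9)/145 = (1/145)*(-26) = -26/145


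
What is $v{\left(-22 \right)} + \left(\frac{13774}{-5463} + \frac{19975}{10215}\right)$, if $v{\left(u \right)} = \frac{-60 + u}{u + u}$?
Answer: $\frac{11802005}{9094074} \approx 1.2978$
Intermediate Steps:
$v{\left(u \right)} = \frac{-60 + u}{2 u}$
$v{\left(-22 \right)} + \left(\frac{13774}{-5463} + \frac{19975}{10215}\right) = \frac{-60 - 22}{2 \left(-22\right)} + \left(\frac{13774}{-5463} + \frac{19975}{10215}\right) = \frac{1}{2} \left(- \frac{1}{22}\right) \left(-82\right) + \left(13774 \left(- \frac{1}{5463}\right) + 19975 \cdot \frac{1}{10215}\right) = \frac{41}{22} + \left(- \frac{13774}{5463} + \frac{3995}{2043}\right) = \frac{41}{22} - \frac{233911}{413367} = \frac{11802005}{9094074}$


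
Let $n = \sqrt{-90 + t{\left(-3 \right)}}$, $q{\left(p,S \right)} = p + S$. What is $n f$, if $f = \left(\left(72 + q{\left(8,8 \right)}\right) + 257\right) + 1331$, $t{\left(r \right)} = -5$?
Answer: $1676 i \sqrt{95} \approx 16336.0 i$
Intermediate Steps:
$q{\left(p,S \right)} = S + p$
$n = i \sqrt{95}$ ($n = \sqrt{-90 - 5} = \sqrt{-95} = i \sqrt{95} \approx 9.7468 i$)
$f = 1676$ ($f = \left(\left(72 + \left(8 + 8\right)\right) + 257\right) + 1331 = \left(\left(72 + 16\right) + 257\right) + 1331 = \left(88 + 257\right) + 1331 = 345 + 1331 = 1676$)
$n f = i \sqrt{95} \cdot 1676 = 1676 i \sqrt{95}$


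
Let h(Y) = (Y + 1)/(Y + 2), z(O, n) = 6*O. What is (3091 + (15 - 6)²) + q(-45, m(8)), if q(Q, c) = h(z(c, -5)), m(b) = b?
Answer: 158649/50 ≈ 3173.0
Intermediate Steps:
h(Y) = (1 + Y)/(2 + Y)
q(Q, c) = (1 + 6*c)/(2 + 6*c)
(3091 + (15 - 6)²) + q(-45, m(8)) = (3091 + (15 - 6)²) + (1 + 6*8)/(2*(1 + 3*8)) = (3091 + 9²) + (1 + 48)/(2*(1 + 24)) = (3091 + 81) + (½)*49/25 = 3172 + (½)*(1/25)*49 = 3172 + 49/50 = 158649/50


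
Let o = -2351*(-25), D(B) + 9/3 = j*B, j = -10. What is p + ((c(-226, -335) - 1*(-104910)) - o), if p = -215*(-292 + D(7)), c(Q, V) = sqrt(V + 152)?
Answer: 124610 + I*sqrt(183) ≈ 1.2461e+5 + 13.528*I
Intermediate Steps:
D(B) = -3 - 10*B
c(Q, V) = sqrt(152 + V)
o = 58775
p = 78475 (p = -215*(-292 + (-3 - 10*7)) = -215*(-292 + (-3 - 70)) = -215*(-292 - 73) = -215*(-365) = 78475)
p + ((c(-226, -335) - 1*(-104910)) - o) = 78475 + ((sqrt(152 - 335) - 1*(-104910)) - 1*58775) = 78475 + ((sqrt(-183) + 104910) - 58775) = 78475 + ((I*sqrt(183) + 104910) - 58775) = 78475 + ((104910 + I*sqrt(183)) - 58775) = 78475 + (46135 + I*sqrt(183)) = 124610 + I*sqrt(183)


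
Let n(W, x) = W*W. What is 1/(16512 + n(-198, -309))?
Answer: 1/55716 ≈ 1.7948e-5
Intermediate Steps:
n(W, x) = W²
1/(16512 + n(-198, -309)) = 1/(16512 + (-198)²) = 1/(16512 + 39204) = 1/55716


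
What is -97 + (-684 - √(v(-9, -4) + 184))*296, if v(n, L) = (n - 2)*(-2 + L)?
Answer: -202561 - 1480*√10 ≈ -2.0724e+5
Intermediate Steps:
v(n, L) = (-2 + L)*(-2 + n) (v(n, L) = (-2 + n)*(-2 + L) = (-2 + L)*(-2 + n))
-97 + (-684 - √(v(-9, -4) + 184))*296 = -97 + (-684 - √((4 - 2*(-4) - 2*(-9) - 4*(-9)) + 184))*296 = -97 + (-684 - √((4 + 8 + 18 + 36) + 184))*296 = -97 + (-684 - √(66 + 184))*296 = -97 + (-684 - √250)*296 = -97 + (-684 - 5*√10)*296 = -97 + (-202464 - 1480*√10) = -202561 - 1480*√10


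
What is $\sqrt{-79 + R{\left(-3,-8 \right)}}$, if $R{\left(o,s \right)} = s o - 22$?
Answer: $i \sqrt{77} \approx 8.775 i$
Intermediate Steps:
$R{\left(o,s \right)} = -22 + o s$ ($R{\left(o,s \right)} = o s - 22 = -22 + o s$)
$\sqrt{-79 + R{\left(-3,-8 \right)}} = \sqrt{-79 - -2} = \sqrt{-79 + \left(-22 + 24\right)} = \sqrt{-79 + 2} = \sqrt{-77} = i \sqrt{77}$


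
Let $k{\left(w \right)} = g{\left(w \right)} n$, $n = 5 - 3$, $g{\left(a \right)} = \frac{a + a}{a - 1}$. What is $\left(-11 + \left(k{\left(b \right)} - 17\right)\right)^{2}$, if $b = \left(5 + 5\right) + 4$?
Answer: $\frac{94864}{169} \approx 561.33$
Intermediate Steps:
$g{\left(a \right)} = \frac{2 a}{-1 + a}$
$n = 2$ ($n = 5 - 3 = 2$)
$b = 14$ ($b = 10 + 4 = 14$)
$k{\left(w \right)} = \frac{4 w}{-1 + w}$ ($k{\left(w \right)} = \frac{2 w}{-1 + w} 2 = \frac{4 w}{-1 + w}$)
$\left(-11 + \left(k{\left(b \right)} - 17\right)\right)^{2} = \left(-11 + \left(4 \cdot 14 \frac{1}{-1 + 14} - 17\right)\right)^{2} = \left(-11 - \left(17 - \frac{56}{13}\right)\right)^{2} = \left(-11 + \left(\frac{56}{13} - 17\right)\right)^{2} = \left(-11 - \frac{165}{13}\right)^{2} = \left(- \frac{308}{13}\right)^{2} = \frac{94864}{169}$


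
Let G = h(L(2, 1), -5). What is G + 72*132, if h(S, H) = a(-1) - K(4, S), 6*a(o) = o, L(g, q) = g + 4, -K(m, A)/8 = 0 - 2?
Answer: 56927/6 ≈ 9487.8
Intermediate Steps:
K(m, A) = 16 (K(m, A) = -8*(0 - 2) = -8*(-2) = 16)
L(g, q) = 4 + g
a(o) = o/6
h(S, H) = -97/6 (h(S, H) = (⅙)*(-1) - 1*16 = -⅙ - 16 = -97/6)
G = -97/6 ≈ -16.167
G + 72*132 = -97/6 + 72*132 = -97/6 + 9504 = 56927/6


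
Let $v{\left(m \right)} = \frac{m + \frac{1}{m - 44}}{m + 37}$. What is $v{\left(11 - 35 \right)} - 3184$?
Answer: $- \frac{2816289}{884} \approx -3185.8$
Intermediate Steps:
$v{\left(m \right)} = \frac{m + \frac{1}{-44 + m}}{37 + m}$
$v{\left(11 - 35 \right)} - 3184 = \frac{-1 - \left(11 - 35\right)^{2} + 44 \left(11 - 35\right)}{1628 - \left(11 - 35\right)^{2} + 7 \left(11 - 35\right)} - 3184 = \frac{-1 - \left(-24\right)^{2} + 44 \left(-24\right)}{1628 - \left(-24\right)^{2} + 7 \left(-24\right)} - 3184 = \frac{-1 - 576 - 1056}{1628 - 576 - 168} - 3184 = \frac{1}{884} \left(-1633\right) - 3184 = - \frac{1633}{884} - 3184 = - \frac{2816289}{884}$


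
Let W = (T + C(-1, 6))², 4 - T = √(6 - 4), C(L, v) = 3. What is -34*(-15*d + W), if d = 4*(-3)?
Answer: -7854 + 476*√2 ≈ -7180.8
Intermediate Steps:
T = 4 - √2 (T = 4 - √(6 - 4) = 4 - √2 ≈ 2.5858)
d = -12
W = (7 - √2)² (W = ((4 - √2) + 3)² = (7 - √2)² ≈ 31.201)
-34*(-15*d + W) = -34*(-15*(-12) + (7 - √2)²) = -34*(180 + (7 - √2)²) = -6120 - 34*(7 - √2)²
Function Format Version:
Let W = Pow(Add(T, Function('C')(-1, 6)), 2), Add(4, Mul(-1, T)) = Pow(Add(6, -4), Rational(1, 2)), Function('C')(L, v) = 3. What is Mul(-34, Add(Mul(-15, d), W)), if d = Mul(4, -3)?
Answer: Add(-7854, Mul(476, Pow(2, Rational(1, 2)))) ≈ -7180.8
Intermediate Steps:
T = Add(4, Mul(-1, Pow(2, Rational(1, 2)))) (T = Add(4, Mul(-1, Pow(Add(6, -4), Rational(1, 2)))) = Add(4, Mul(-1, Pow(2, Rational(1, 2)))) ≈ 2.5858)
d = -12
W = Pow(Add(7, Mul(-1, Pow(2, Rational(1, 2)))), 2) (W = Pow(Add(Add(4, Mul(-1, Pow(2, Rational(1, 2)))), 3), 2) = Pow(Add(7, Mul(-1, Pow(2, Rational(1, 2)))), 2) ≈ 31.201)
Mul(-34, Add(Mul(-15, d), W)) = Mul(-34, Add(Mul(-15, -12), Pow(Add(7, Mul(-1, Pow(2, Rational(1, 2)))), 2))) = Mul(-34, Add(180, Pow(Add(7, Mul(-1, Pow(2, Rational(1, 2)))), 2))) = Add(-6120, Mul(-34, Pow(Add(7, Mul(-1, Pow(2, Rational(1, 2)))), 2)))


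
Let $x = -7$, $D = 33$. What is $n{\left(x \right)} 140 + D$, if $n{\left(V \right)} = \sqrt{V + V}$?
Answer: $33 + 140 i \sqrt{14} \approx 33.0 + 523.83 i$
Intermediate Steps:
$n{\left(V \right)} = \sqrt{2} \sqrt{V}$ ($n{\left(V \right)} = \sqrt{2 V} = \sqrt{2} \sqrt{V}$)
$n{\left(x \right)} 140 + D = \sqrt{2} \sqrt{-7} \cdot 140 + 33 = \sqrt{2} i \sqrt{7} \cdot 140 + 33 = i \sqrt{14} \cdot 140 + 33 = 140 i \sqrt{14} + 33 = 33 + 140 i \sqrt{14}$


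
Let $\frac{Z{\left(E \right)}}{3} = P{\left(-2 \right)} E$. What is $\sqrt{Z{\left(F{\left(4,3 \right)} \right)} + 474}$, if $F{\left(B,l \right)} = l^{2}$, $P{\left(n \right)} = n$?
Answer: $2 \sqrt{105} \approx 20.494$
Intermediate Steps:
$Z{\left(E \right)} = - 6 E$ ($Z{\left(E \right)} = 3 \left(- 2 E\right) = - 6 E$)
$\sqrt{Z{\left(F{\left(4,3 \right)} \right)} + 474} = \sqrt{- 6 \cdot 3^{2} + 474} = \sqrt{\left(-6\right) 9 + 474} = \sqrt{-54 + 474} = \sqrt{420} = 2 \sqrt{105}$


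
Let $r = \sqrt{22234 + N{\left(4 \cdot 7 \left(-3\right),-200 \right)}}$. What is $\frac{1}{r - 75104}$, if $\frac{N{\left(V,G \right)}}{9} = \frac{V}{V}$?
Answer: $- \frac{75104}{5640588573} - \frac{\sqrt{22243}}{5640588573} \approx -1.3341 \cdot 10^{-5}$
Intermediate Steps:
$N{\left(V,G \right)} = 9$ ($N{\left(V,G \right)} = 9 \frac{V}{V} = 9 \cdot 1 = 9$)
$r = \sqrt{22243}$ ($r = \sqrt{22234 + 9} = \sqrt{22243} \approx 149.14$)
$\frac{1}{r - 75104} = \frac{1}{\sqrt{22243} - 75104} = \frac{1}{-75104 + \sqrt{22243}}$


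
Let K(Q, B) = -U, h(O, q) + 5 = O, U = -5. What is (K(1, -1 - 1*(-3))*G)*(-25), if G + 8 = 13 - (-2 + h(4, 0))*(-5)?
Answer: 1250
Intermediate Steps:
h(O, q) = -5 + O
K(Q, B) = 5 (K(Q, B) = -1*(-5) = 5)
G = -10 (G = -8 + (13 - (-2 + (-5 + 4))*(-5)) = -8 + (13 - (-2 - 1)*(-5)) = -8 + (13 - (-3)*(-5)) = -8 + (13 - 1*15) = -8 + (13 - 15) = -8 - 2 = -10)
(K(1, -1 - 1*(-3))*G)*(-25) = (5*(-10))*(-25) = -50*(-25) = 1250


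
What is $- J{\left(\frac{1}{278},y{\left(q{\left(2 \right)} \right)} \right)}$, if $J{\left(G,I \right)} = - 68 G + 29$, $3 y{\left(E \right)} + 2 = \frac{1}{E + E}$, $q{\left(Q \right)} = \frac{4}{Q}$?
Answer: $- \frac{3997}{139} \approx -28.755$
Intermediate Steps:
$y{\left(E \right)} = - \frac{2}{3} + \frac{1}{6 E}$ ($y{\left(E \right)} = - \frac{2}{3} + \frac{1}{3 \left(E + E\right)} = - \frac{2}{3} + \frac{1}{3 \cdot 2 E} = - \frac{2}{3} + \frac{\frac{1}{2} \frac{1}{E}}{3} = - \frac{2}{3} + \frac{1}{6 E}$)
$J{\left(G,I \right)} = 29 - 68 G$
$- J{\left(\frac{1}{278},y{\left(q{\left(2 \right)} \right)} \right)} = - (29 - \frac{68}{278}) = - (29 - \frac{34}{139}) = \left(-1\right) \frac{3997}{139} = - \frac{3997}{139}$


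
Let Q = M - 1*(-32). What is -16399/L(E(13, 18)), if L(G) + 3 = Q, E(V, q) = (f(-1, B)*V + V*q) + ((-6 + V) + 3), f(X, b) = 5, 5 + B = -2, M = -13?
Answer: -16399/16 ≈ -1024.9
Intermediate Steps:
B = -7 (B = -5 - 2 = -7)
Q = 19 (Q = -13 - 1*(-32) = -13 + 32 = 19)
E(V, q) = -3 + 6*V + V*q (E(V, q) = (5*V + V*q) + ((-6 + V) + 3) = (5*V + V*q) + (-3 + V) = -3 + 6*V + V*q)
L(G) = 16 (L(G) = -3 + 19 = 16)
-16399/L(E(13, 18)) = -16399/16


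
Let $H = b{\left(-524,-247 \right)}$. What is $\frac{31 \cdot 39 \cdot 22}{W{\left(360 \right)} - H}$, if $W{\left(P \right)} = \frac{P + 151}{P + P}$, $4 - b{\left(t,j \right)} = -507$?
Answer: $- \frac{19150560}{367409} \approx -52.123$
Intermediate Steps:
$b{\left(t,j \right)} = 511$ ($b{\left(t,j \right)} = 4 - -507 = 4 + 507 = 511$)
$H = 511$
$W{\left(P \right)} = \frac{151 + P}{2 P}$
$\frac{31 \cdot 39 \cdot 22}{W{\left(360 \right)} - H} = \frac{31 \cdot 39 \cdot 22}{\frac{151 + 360}{2 \cdot 360} - 511} = \frac{1209 \cdot 22}{\frac{1}{2} \cdot \frac{1}{360} \cdot 511 - 511} = \frac{26598}{\frac{511}{720} - 511} = \frac{26598}{- \frac{367409}{720}} = 26598 \left(- \frac{720}{367409}\right) = - \frac{19150560}{367409}$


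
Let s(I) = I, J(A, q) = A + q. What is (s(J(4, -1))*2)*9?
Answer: 54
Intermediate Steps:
(s(J(4, -1))*2)*9 = ((4 - 1)*2)*9 = (3*2)*9 = 6*9 = 54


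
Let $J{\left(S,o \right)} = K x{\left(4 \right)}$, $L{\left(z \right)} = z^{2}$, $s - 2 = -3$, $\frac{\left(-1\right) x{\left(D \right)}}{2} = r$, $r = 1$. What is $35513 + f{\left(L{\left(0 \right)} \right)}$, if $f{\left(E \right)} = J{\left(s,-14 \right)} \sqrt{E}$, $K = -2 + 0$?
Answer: $35513$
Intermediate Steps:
$x{\left(D \right)} = -2$ ($x{\left(D \right)} = \left(-2\right) 1 = -2$)
$s = -1$ ($s = 2 - 3 = -1$)
$K = -2$
$J{\left(S,o \right)} = 4$ ($J{\left(S,o \right)} = \left(-2\right) \left(-2\right) = 4$)
$f{\left(E \right)} = 4 \sqrt{E}$
$35513 + f{\left(L{\left(0 \right)} \right)} = 35513 + 4 \sqrt{0^{2}} = 35513 + 4 \sqrt{0} = 35513 + 4 \cdot 0 = 35513 + 0 = 35513$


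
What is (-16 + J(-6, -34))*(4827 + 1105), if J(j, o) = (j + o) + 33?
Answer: -136436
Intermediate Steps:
J(j, o) = 33 + j + o
(-16 + J(-6, -34))*(4827 + 1105) = (-16 + (33 - 6 - 34))*(4827 + 1105) = (-16 - 7)*5932 = -23*5932 = -136436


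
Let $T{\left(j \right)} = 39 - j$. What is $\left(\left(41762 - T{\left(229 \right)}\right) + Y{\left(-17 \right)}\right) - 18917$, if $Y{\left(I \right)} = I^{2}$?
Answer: $23324$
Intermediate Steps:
$\left(\left(41762 - T{\left(229 \right)}\right) + Y{\left(-17 \right)}\right) - 18917 = \left(\left(41762 - \left(39 - 229\right)\right) + \left(-17\right)^{2}\right) - 18917 = \left(\left(41762 - \left(39 - 229\right)\right) + 289\right) - 18917 = \left(\left(41762 - -190\right) + 289\right) - 18917 = \left(\left(41762 + 190\right) + 289\right) - 18917 = \left(41952 + 289\right) - 18917 = 42241 - 18917 = 23324$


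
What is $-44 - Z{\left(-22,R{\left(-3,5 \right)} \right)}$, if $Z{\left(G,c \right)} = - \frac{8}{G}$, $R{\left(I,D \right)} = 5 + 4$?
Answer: $- \frac{488}{11} \approx -44.364$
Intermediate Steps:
$R{\left(I,D \right)} = 9$
$-44 - Z{\left(-22,R{\left(-3,5 \right)} \right)} = -44 - - \frac{8}{-22} = -44 - \left(-8\right) \left(- \frac{1}{22}\right) = -44 - \frac{4}{11} = - \frac{488}{11}$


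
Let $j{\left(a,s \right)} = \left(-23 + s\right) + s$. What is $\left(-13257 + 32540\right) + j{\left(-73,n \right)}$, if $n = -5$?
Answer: $19250$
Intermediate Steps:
$j{\left(a,s \right)} = -23 + 2 s$
$\left(-13257 + 32540\right) + j{\left(-73,n \right)} = \left(-13257 + 32540\right) + \left(-23 + 2 \left(-5\right)\right) = 19283 - 33 = 19250$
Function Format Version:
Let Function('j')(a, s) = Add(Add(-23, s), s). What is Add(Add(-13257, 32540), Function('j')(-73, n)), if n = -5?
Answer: 19250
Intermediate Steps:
Function('j')(a, s) = Add(-23, Mul(2, s))
Add(Add(-13257, 32540), Function('j')(-73, n)) = Add(Add(-13257, 32540), Add(-23, Mul(2, -5))) = Add(19283, Add(-23, -10)) = Add(19283, -33) = 19250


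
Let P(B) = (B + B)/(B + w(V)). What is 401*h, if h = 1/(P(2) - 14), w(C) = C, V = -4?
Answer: -401/16 ≈ -25.063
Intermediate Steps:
P(B) = 2*B/(-4 + B) (P(B) = (B + B)/(B - 4) = (2*B)/(-4 + B) = 2*B/(-4 + B))
h = -1/16 (h = 1/(2*2/(-4 + 2) - 14) = 1/(2*2/(-2) - 14) = 1/(2*2*(-1/2) - 14) = 1/(-2 - 14) = 1/(-16) = -1/16 ≈ -0.062500)
401*h = 401*(-1/16) = -401/16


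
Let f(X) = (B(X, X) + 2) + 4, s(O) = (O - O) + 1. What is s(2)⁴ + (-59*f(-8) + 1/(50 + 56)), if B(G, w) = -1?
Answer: -31163/106 ≈ -293.99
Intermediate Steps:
s(O) = 1 (s(O) = 0 + 1 = 1)
f(X) = 5 (f(X) = (-1 + 2) + 4 = 1 + 4 = 5)
s(2)⁴ + (-59*f(-8) + 1/(50 + 56)) = 1⁴ + (-59*5 + 1/(50 + 56)) = 1 + (-295 + 1/106) = 1 - 31269/106 = -31163/106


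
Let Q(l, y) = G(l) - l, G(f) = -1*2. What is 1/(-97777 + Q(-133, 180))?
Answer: -1/97646 ≈ -1.0241e-5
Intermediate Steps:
G(f) = -2
Q(l, y) = -2 - l
1/(-97777 + Q(-133, 180)) = 1/(-97777 + (-2 - 1*(-133))) = 1/(-97777 + (-2 + 133)) = 1/(-97777 + 131) = 1/(-97646) = -1/97646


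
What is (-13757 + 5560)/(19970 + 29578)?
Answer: -8197/49548 ≈ -0.16544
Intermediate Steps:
(-13757 + 5560)/(19970 + 29578) = -8197/49548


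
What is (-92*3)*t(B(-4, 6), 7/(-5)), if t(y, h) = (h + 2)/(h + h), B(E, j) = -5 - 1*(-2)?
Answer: 414/7 ≈ 59.143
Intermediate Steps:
B(E, j) = -3 (B(E, j) = -5 + 2 = -3)
t(y, h) = (2 + h)/(2*h) (t(y, h) = (2 + h)/((2*h)) = (2 + h)*(1/(2*h)) = (2 + h)/(2*h))
(-92*3)*t(B(-4, 6), 7/(-5)) = (-92*3)*((2 + 7/(-5))/(2*((7/(-5))))) = -138*(2 + 7*(-1/5))/(7*(-1/5)) = -138*(2 - 7/5)/(-7/5) = -138*(-5)*3/(7*5) = -276*(-3/14) = 414/7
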